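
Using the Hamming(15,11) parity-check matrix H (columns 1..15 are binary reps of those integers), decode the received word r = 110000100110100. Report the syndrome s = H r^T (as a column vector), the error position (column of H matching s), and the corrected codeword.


s = (1, 0, 0, 0)^T, error position = 8, corrected codeword c = 110000110110100

Compute s = H r^T mod 2 one row at a time:
  s_1 = 0 + 0 + 1 + 1 + 0 + 1 + 0 + 0 = 3 ≡ 1 (mod 2).
  s_2 = 0 + 0 + 0 + 1 + 0 + 1 + 0 + 0 = 2 ≡ 0 (mod 2).
  s_3 = 1 + 0 + 0 + 1 + 1 + 1 + 0 + 0 = 4 ≡ 0 (mod 2).
  s_4 = 1 + 0 + 0 + 1 + 0 + 1 + 1 + 0 = 4 ≡ 0 (mod 2).
s = (1, 0, 0, 0)^T — this equals column 8 of H (binary 1000), so error is at position 8.
Correct: flip bit 8 of r = 110000100110100 to get c = 110000110110100.


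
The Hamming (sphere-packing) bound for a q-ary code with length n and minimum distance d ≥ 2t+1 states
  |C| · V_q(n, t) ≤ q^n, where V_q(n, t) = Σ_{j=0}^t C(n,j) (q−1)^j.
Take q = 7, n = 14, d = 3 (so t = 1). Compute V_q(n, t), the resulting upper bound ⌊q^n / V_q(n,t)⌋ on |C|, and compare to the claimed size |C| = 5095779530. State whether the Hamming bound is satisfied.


V_q(n, t) = 85, q^n = 678223072849, Hamming bound = 7979094974, |C| = 5095779530 ≤ bound (satisfied).

Step 1: Compute V_q(n, t) = Σ_{j=0}^1 C(n, j) (q−1)^j.
  j = 0: C(14,0)·(6)^0 = 1·1 = 1.
  j = 1: C(14,1)·(6)^1 = 14·6 = 84.
  V_q(n, t) = 1 + 84 = 85.
Step 2: q^n = 7^14 = 678223072849.
Step 3: Hamming bound ⌊q^n / V_q(n,t)⌋ = ⌊678223072849/85⌋ = 7979094974.
Step 4: Compare |C| = 5095779530 to 7979094974: satisfied.
The claimed |C| lies below the Hamming bound.


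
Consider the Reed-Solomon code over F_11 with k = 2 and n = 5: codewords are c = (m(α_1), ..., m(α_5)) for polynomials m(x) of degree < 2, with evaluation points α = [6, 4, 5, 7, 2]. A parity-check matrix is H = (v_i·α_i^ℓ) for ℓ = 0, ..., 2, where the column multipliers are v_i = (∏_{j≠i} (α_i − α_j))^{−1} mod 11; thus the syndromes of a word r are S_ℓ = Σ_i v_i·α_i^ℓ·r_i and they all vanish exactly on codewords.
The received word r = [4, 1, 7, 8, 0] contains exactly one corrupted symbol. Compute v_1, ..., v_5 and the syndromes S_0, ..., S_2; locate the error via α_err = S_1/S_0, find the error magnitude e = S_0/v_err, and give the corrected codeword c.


S = (8, 4, 2), error at position 1, error magnitude e = 2, c = [2, 1, 7, 8, 0].

Step 1: column multipliers v_i = (∏_{j≠i}(α_i − α_j))^{−1} mod 11.
  i = 1 (α = 6): (6−4)(6−5)(6−7)(6−2) = 2·1·(−1)·4 = −8 ≡ 3, so v_1 = 3^{−1} = 4 (mod 11).
  i = 2 (α = 4): (4−6)(4−5)(4−7)(4−2) = (−2)·(−1)·(−3)·2 = −12 ≡ 10, so v_2 = 10^{−1} = 10 (mod 11).
  i = 3 (α = 5): (5−6)(5−4)(5−7)(5−2) = (−1)·1·(−2)·3 = 6 ≡ 6, so v_3 = 6^{−1} = 2 (mod 11).
  i = 4 (α = 7): (7−6)(7−4)(7−5)(7−2) = 1·3·2·5 = 30 ≡ 8, so v_4 = 8^{−1} = 7 (mod 11).
  i = 5 (α = 2): (2−6)(2−4)(2−5)(2−7) = (−4)·(−2)·(−3)·(−5) = 120 ≡ 10, so v_5 = 10^{−1} = 10 (mod 11).
  v = [4, 10, 2, 7, 10].
Step 2: syndromes of r = [4, 1, 7, 8, 0] (all sums mod 11).
  S_0 = Σ v_i r_i = 4·4 + 10·1 + 2·7 + 7·8 + 10·0 = 96 ≡ 8.
  S_1 = Σ v_i α_i r_i = 4·6·4 + 10·4·1 + 2·5·7 + 7·7·8 + 10·2·0 = 598 ≡ 4.
  α_i^2 mod 11 = [3, 5, 3, 5, 4].
  S_2 = Σ v_i α_i^2 r_i = 4·3·4 + 10·5·1 + 2·3·7 + 7·5·8 + 10·4·0 = 420 ≡ 2.
  S = (8, 4, 2) ≠ 0, so r is not a codeword (an error is present).
Step 3: locate the error. For a single error e at position i, S_ℓ = v_i·e·α_i^ℓ, so α_err = S_1/S_0.
  S_0^{−1} = 8^{−1} = 7 (mod 11), so α_err = 4·7 = 28 ≡ 6 = α_1. Error position i = 1.
  Consistency check: S_2/S_1 = 2·3 = 6 ≡ 6 = α_err ✓ (single-error assumption holds).
Step 4: error magnitude e = S_0/v_1 = S_0·∏_{j≠1}(α_1 − α_j) = 8·3 = 24 ≡ 2 (mod 11).
Step 5: correct position 1: c_1 = r_1 − e = 4 − 2 ≡ 2 (mod 11). Hence c = [2, 1, 7, 8, 0].
  Check: interpolating c through the α_i gives m(x) = 10 + 6·x (degree < 2) with m(α_i) = c_i for every i, so c is indeed a codeword.


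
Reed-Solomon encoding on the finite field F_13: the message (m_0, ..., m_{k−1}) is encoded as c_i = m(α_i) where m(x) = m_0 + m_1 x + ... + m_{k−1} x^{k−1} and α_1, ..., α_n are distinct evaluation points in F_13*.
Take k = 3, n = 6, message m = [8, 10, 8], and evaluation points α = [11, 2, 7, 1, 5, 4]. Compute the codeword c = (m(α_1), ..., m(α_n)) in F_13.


c = [7, 8, 2, 0, 11, 7]

Message polynomial: m(x) = 8 + 10·x + 8·x^2 (mod 13).
For each evaluation point α_i, compute m(α_i) mod 13:
  α_1 = 11: Horner steps 8 → 7 → 7, so m(11) = 7.
  α_2 = 2: Horner steps 8 → 0 → 8, so m(2) = 8.
  α_3 = 7: Horner steps 8 → 1 → 2, so m(7) = 2.
  α_4 = 1: Horner steps 8 → 5 → 0, so m(1) = 0.
  α_5 = 5: Horner steps 8 → 11 → 11, so m(5) = 11.
  α_6 = 4: Horner steps 8 → 3 → 7, so m(4) = 7.
Codeword c = [7, 8, 2, 0, 11, 7] ∈ F_13^6.


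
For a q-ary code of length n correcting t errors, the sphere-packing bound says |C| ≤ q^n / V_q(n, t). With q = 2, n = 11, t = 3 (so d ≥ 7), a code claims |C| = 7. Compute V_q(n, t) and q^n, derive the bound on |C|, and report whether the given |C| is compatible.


V_q(n, t) = 232, q^n = 2048, Hamming bound = 8, |C| = 7 ≤ bound (satisfied).

Step 1: Compute V_q(n, t) = Σ_{j=0}^3 C(n, j) (q−1)^j.
  j = 0: C(11,0)·(1)^0 = 1·1 = 1.
  j = 1: C(11,1)·(1)^1 = 11·1 = 11.
  j = 2: C(11,2)·(1)^2 = 55·1 = 55.
  j = 3: C(11,3)·(1)^3 = 165·1 = 165.
  V_q(n, t) = 1 + 11 + 55 + 165 = 232.
Step 2: q^n = 2^11 = 2048.
Step 3: Hamming bound ⌊q^n / V_q(n,t)⌋ = ⌊2048/232⌋ = 8.
Step 4: Compare |C| = 7 to 8: satisfied.
The claimed |C| lies below the Hamming bound.


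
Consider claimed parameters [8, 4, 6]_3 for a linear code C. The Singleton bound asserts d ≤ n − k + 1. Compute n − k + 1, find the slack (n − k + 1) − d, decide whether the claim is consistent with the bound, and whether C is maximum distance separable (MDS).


Singleton RHS = n − k + 1 = 5, slack = -1, bound violated (no such code; not MDS).

Singleton bound: d ≤ n − k + 1.
Here n = 8, k = 4, so n − k + 1 = 5.
Given d = 6, check d ≤ 5: NO.
Slack = (n − k + 1) − d = -1.
The slack is negative: d = 6 exceeds n − k + 1 = 5 by 1, so the Singleton bound is violated and no linear [8, 4, 6]_3 code can exist. In particular it is not MDS (MDS requires d = n − k + 1 exactly).
Description: the claimed parameters are [8, 4, 6]_3; such a code would be impossible (violates the Singleton bound).


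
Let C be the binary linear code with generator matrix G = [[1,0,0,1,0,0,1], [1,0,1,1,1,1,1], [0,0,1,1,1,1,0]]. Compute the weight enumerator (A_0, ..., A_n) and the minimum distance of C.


Weight distribution: A_0 = 1, A_1 = 1, A_2 = 1, A_3 = 2, A_4 = 1, A_5 = 1, A_6 = 1. Minimum distance d = 1.

Enumerate all 2^3 = 8 messages m ∈ F_2^3.
For each, compute codeword c = mG in F_2^7, then tally its weight.
  m = 000 → c = 0000000, weight = 0.
  m = 100 → c = 1001001, weight = 3.
  m = 010 → c = 1011111, weight = 6.
  m = 110 → c = 0010110, weight = 3.
  m = 001 → c = 0011110, weight = 4.
  m = 101 → c = 1010111, weight = 5.
  m = 011 → c = 1000001, weight = 2.
  m = 111 → c = 0001000, weight = 1.
Tally weights:
  weight 0: 1 codewords.
  weight 1: 1 codewords.
  weight 2: 1 codewords.
  weight 3: 2 codewords.
  weight 4: 1 codewords.
  weight 5: 1 codewords.
  weight 6: 1 codewords.
Minimum distance d = smallest w > 0 with A_w > 0 = 1.
Sanity: Σ A_w = 8 = 2^3 = 8 ✓.


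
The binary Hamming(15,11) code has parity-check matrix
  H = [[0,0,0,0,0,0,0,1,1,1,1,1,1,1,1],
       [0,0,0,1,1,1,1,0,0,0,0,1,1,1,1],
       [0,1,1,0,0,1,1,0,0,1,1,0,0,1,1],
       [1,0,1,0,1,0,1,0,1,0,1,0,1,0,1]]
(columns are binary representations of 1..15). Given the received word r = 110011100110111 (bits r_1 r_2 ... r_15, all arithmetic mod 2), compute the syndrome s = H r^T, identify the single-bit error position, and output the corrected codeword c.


s = (1, 0, 1, 0)^T, error position = 10, corrected codeword c = 110011100010111

Compute s = H r^T mod 2 one row at a time:
  s_1 = 0 + 0 + 1 + 1 + 0 + 1 + 1 + 1 = 5 ≡ 1 (mod 2).
  s_2 = 0 + 1 + 1 + 1 + 0 + 1 + 1 + 1 = 6 ≡ 0 (mod 2).
  s_3 = 1 + 0 + 1 + 1 + 1 + 1 + 1 + 1 = 7 ≡ 1 (mod 2).
  s_4 = 1 + 0 + 1 + 1 + 0 + 1 + 1 + 1 = 6 ≡ 0 (mod 2).
s = (1, 0, 1, 0)^T — this equals column 10 of H (binary 1010), so error is at position 10.
Correct: flip bit 10 of r = 110011100110111 to get c = 110011100010111.


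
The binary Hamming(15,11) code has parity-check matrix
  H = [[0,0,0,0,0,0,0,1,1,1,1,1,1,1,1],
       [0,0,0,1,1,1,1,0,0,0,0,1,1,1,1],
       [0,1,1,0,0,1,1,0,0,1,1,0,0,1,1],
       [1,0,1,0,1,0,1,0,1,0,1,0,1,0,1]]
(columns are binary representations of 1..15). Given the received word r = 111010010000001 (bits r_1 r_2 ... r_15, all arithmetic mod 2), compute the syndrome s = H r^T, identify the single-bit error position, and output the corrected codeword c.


s = (0, 0, 1, 0)^T, error position = 2, corrected codeword c = 101010010000001

Compute s = H r^T mod 2 one row at a time:
  s_1 = 1 + 0 + 0 + 0 + 0 + 0 + 0 + 1 = 2 ≡ 0 (mod 2).
  s_2 = 0 + 1 + 0 + 0 + 0 + 0 + 0 + 1 = 2 ≡ 0 (mod 2).
  s_3 = 1 + 1 + 0 + 0 + 0 + 0 + 0 + 1 = 3 ≡ 1 (mod 2).
  s_4 = 1 + 1 + 1 + 0 + 0 + 0 + 0 + 1 = 4 ≡ 0 (mod 2).
s = (0, 0, 1, 0)^T — this equals column 2 of H (binary 0010), so error is at position 2.
Correct: flip bit 2 of r = 111010010000001 to get c = 101010010000001.


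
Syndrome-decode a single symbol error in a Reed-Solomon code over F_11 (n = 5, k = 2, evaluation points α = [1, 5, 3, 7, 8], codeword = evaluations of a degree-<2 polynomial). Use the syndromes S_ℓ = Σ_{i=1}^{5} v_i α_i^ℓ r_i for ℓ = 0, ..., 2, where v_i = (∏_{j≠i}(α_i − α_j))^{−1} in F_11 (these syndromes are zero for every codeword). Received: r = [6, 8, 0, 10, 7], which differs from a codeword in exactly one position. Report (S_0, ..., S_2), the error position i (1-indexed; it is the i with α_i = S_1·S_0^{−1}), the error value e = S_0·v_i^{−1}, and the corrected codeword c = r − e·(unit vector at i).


S = (9, 1, 5), error at position 2, error magnitude e = 3, c = [6, 5, 0, 10, 7].

Step 1: column multipliers v_i = (∏_{j≠i}(α_i − α_j))^{−1} mod 11.
  i = 1 (α = 1): (1−5)(1−3)(1−7)(1−8) = (−4)·(−2)·(−6)·(−7) = 336 ≡ 6, so v_1 = 6^{−1} = 2 (mod 11).
  i = 2 (α = 5): (5−1)(5−3)(5−7)(5−8) = 4·2·(−2)·(−3) = 48 ≡ 4, so v_2 = 4^{−1} = 3 (mod 11).
  i = 3 (α = 3): (3−1)(3−5)(3−7)(3−8) = 2·(−2)·(−4)·(−5) = −80 ≡ 8, so v_3 = 8^{−1} = 7 (mod 11).
  i = 4 (α = 7): (7−1)(7−5)(7−3)(7−8) = 6·2·4·(−1) = −48 ≡ 7, so v_4 = 7^{−1} = 8 (mod 11).
  i = 5 (α = 8): (8−1)(8−5)(8−3)(8−7) = 7·3·5·1 = 105 ≡ 6, so v_5 = 6^{−1} = 2 (mod 11).
  v = [2, 3, 7, 8, 2].
Step 2: syndromes of r = [6, 8, 0, 10, 7] (all sums mod 11).
  S_0 = Σ v_i r_i = 2·6 + 3·8 + 7·0 + 8·10 + 2·7 = 130 ≡ 9.
  S_1 = Σ v_i α_i r_i = 2·1·6 + 3·5·8 + 7·3·0 + 8·7·10 + 2·8·7 = 804 ≡ 1.
  α_i^2 mod 11 = [1, 3, 9, 5, 9].
  S_2 = Σ v_i α_i^2 r_i = 2·1·6 + 3·3·8 + 7·9·0 + 8·5·10 + 2·9·7 = 610 ≡ 5.
  S = (9, 1, 5) ≠ 0, so r is not a codeword (an error is present).
Step 3: locate the error. For a single error e at position i, S_ℓ = v_i·e·α_i^ℓ, so α_err = S_1/S_0.
  S_0^{−1} = 9^{−1} = 5 (mod 11), so α_err = 1·5 = 5 ≡ 5 = α_2. Error position i = 2.
  Consistency check: S_2/S_1 = 5·1 = 5 ≡ 5 = α_err ✓ (single-error assumption holds).
Step 4: error magnitude e = S_0/v_2 = S_0·∏_{j≠2}(α_2 − α_j) = 9·4 = 36 ≡ 3 (mod 11).
Step 5: correct position 2: c_2 = r_2 − e = 8 − 3 ≡ 5 (mod 11). Hence c = [6, 5, 0, 10, 7].
  Check: interpolating c through the α_i gives m(x) = 9 + 8·x (degree < 2) with m(α_i) = c_i for every i, so c is indeed a codeword.


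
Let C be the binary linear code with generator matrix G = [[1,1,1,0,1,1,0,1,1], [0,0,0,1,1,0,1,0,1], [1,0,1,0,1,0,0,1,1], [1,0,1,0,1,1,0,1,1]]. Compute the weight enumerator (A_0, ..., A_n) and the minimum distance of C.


Weight distribution: A_0 = 1, A_1 = 2, A_2 = 1, A_4 = 1, A_5 = 4, A_6 = 5, A_7 = 2. Minimum distance d = 1.

Enumerate all 2^4 = 16 messages m ∈ F_2^4.
For each, compute codeword c = mG in F_2^9, then tally its weight.
  m = 0000 → c = 000000000, weight = 0.
  m = 1000 → c = 111011011, weight = 7.
  m = 0100 → c = 000110101, weight = 4.
  m = 1100 → c = 111101110, weight = 7.
  m = 0010 → c = 101010011, weight = 5.
  m = 1010 → c = 010001000, weight = 2.
  m = 0110 → c = 101100110, weight = 5.
  m = 1110 → c = 010111101, weight = 6.
  m = 0001 → c = 101011011, weight = 6.
  m = 1001 → c = 010000000, weight = 1.
  m = 0101 → c = 101101110, weight = 6.
  m = 1101 → c = 010110101, weight = 5.
  m = 0011 → c = 000001000, weight = 1.
  m = 1011 → c = 111010011, weight = 6.
  m = 0111 → c = 000111101, weight = 5.
  m = 1111 → c = 111100110, weight = 6.
Tally weights:
  weight 0: 1 codewords.
  weight 1: 2 codewords.
  weight 2: 1 codewords.
  weight 4: 1 codewords.
  weight 5: 4 codewords.
  weight 6: 5 codewords.
  weight 7: 2 codewords.
Minimum distance d = smallest w > 0 with A_w > 0 = 1.
Sanity: Σ A_w = 16 = 2^4 = 16 ✓.


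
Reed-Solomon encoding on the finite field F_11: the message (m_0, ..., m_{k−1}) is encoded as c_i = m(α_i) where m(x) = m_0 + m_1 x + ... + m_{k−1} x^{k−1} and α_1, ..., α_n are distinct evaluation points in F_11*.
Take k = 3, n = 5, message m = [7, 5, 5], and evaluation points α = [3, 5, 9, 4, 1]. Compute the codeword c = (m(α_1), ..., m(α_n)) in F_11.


c = [1, 3, 6, 8, 6]

Message polynomial: m(x) = 7 + 5·x + 5·x^2 (mod 11).
For each evaluation point α_i, compute m(α_i) mod 11:
  α_1 = 3: Horner steps 5 → 9 → 1, so m(3) = 1.
  α_2 = 5: Horner steps 5 → 8 → 3, so m(5) = 3.
  α_3 = 9: Horner steps 5 → 6 → 6, so m(9) = 6.
  α_4 = 4: Horner steps 5 → 3 → 8, so m(4) = 8.
  α_5 = 1: Horner steps 5 → 10 → 6, so m(1) = 6.
Codeword c = [1, 3, 6, 8, 6] ∈ F_11^5.


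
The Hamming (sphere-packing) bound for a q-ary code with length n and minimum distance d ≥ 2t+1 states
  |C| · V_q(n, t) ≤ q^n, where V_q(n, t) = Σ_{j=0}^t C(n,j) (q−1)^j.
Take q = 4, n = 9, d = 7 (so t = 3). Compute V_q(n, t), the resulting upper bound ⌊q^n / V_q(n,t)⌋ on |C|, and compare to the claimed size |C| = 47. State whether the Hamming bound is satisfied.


V_q(n, t) = 2620, q^n = 262144, Hamming bound = 100, |C| = 47 ≤ bound (satisfied).

Step 1: Compute V_q(n, t) = Σ_{j=0}^3 C(n, j) (q−1)^j.
  j = 0: C(9,0)·(3)^0 = 1·1 = 1.
  j = 1: C(9,1)·(3)^1 = 9·3 = 27.
  j = 2: C(9,2)·(3)^2 = 36·9 = 324.
  j = 3: C(9,3)·(3)^3 = 84·27 = 2268.
  V_q(n, t) = 1 + 27 + 324 + 2268 = 2620.
Step 2: q^n = 4^9 = 262144.
Step 3: Hamming bound ⌊q^n / V_q(n,t)⌋ = ⌊262144/2620⌋ = 100.
Step 4: Compare |C| = 47 to 100: satisfied.
The claimed |C| lies below the Hamming bound.


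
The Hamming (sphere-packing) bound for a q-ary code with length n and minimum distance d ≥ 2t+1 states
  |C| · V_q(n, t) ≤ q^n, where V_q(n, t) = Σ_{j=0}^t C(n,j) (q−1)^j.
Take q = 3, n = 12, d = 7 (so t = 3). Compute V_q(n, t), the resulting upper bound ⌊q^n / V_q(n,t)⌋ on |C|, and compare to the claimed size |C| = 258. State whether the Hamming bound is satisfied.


V_q(n, t) = 2049, q^n = 531441, Hamming bound = 259, |C| = 258 ≤ bound (satisfied).

Step 1: Compute V_q(n, t) = Σ_{j=0}^3 C(n, j) (q−1)^j.
  j = 0: C(12,0)·(2)^0 = 1·1 = 1.
  j = 1: C(12,1)·(2)^1 = 12·2 = 24.
  j = 2: C(12,2)·(2)^2 = 66·4 = 264.
  j = 3: C(12,3)·(2)^3 = 220·8 = 1760.
  V_q(n, t) = 1 + 24 + 264 + 1760 = 2049.
Step 2: q^n = 3^12 = 531441.
Step 3: Hamming bound ⌊q^n / V_q(n,t)⌋ = ⌊531441/2049⌋ = 259.
Step 4: Compare |C| = 258 to 259: satisfied.
The claimed |C| lies below the Hamming bound.


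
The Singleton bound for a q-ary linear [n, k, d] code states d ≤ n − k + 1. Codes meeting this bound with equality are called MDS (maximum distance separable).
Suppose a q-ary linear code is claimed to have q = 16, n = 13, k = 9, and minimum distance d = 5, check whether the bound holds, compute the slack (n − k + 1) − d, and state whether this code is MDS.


Singleton RHS = n − k + 1 = 5, slack = 0, bound satisfied, MDS.

Singleton bound: d ≤ n − k + 1.
Here n = 13, k = 9, so n − k + 1 = 5.
Given d = 5, check d ≤ 5: YES.
Slack = (n − k + 1) − d = 0.
The code is MDS (slack = 0).
Description: the claimed parameters are [13, 9, 5]_16; such a code would be MDS (meets Singleton bound).


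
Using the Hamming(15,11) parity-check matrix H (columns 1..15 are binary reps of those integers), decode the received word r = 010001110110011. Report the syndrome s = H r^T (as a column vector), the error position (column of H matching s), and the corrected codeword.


s = (1, 0, 1, 1)^T, error position = 11, corrected codeword c = 010001110100011

Compute s = H r^T mod 2 one row at a time:
  s_1 = 1 + 0 + 1 + 1 + 0 + 0 + 1 + 1 = 5 ≡ 1 (mod 2).
  s_2 = 0 + 0 + 1 + 1 + 0 + 0 + 1 + 1 = 4 ≡ 0 (mod 2).
  s_3 = 1 + 0 + 1 + 1 + 1 + 1 + 1 + 1 = 7 ≡ 1 (mod 2).
  s_4 = 0 + 0 + 0 + 1 + 0 + 1 + 0 + 1 = 3 ≡ 1 (mod 2).
s = (1, 0, 1, 1)^T — this equals column 11 of H (binary 1011), so error is at position 11.
Correct: flip bit 11 of r = 010001110110011 to get c = 010001110100011.


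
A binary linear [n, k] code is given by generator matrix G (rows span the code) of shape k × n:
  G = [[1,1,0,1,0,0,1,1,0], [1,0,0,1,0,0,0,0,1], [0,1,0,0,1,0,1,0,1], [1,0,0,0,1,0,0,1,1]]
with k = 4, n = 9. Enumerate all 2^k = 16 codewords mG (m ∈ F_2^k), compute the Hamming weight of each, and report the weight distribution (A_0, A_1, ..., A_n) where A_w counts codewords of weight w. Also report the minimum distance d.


Weight distribution: A_0 = 1, A_1 = 1, A_2 = 2, A_3 = 2, A_4 = 5, A_5 = 5. Minimum distance d = 1.

Enumerate all 2^4 = 16 messages m ∈ F_2^4.
For each, compute codeword c = mG in F_2^9, then tally its weight.
  m = 0000 → c = 000000000, weight = 0.
  m = 1000 → c = 110100110, weight = 5.
  m = 0100 → c = 100100001, weight = 3.
  m = 1100 → c = 010000111, weight = 4.
  m = 0010 → c = 010010101, weight = 4.
  m = 1010 → c = 100110011, weight = 5.
  m = 0110 → c = 110110100, weight = 5.
  m = 1110 → c = 000010010, weight = 2.
  m = 0001 → c = 100010011, weight = 4.
  m = 1001 → c = 010110101, weight = 5.
  m = 0101 → c = 000110010, weight = 3.
  m = 1101 → c = 110010100, weight = 4.
  m = 0011 → c = 110000110, weight = 4.
  m = 1011 → c = 000100000, weight = 1.
  m = 0111 → c = 010100111, weight = 5.
  m = 1111 → c = 100000001, weight = 2.
Tally weights:
  weight 0: 1 codewords.
  weight 1: 1 codewords.
  weight 2: 2 codewords.
  weight 3: 2 codewords.
  weight 4: 5 codewords.
  weight 5: 5 codewords.
Minimum distance d = smallest w > 0 with A_w > 0 = 1.
Sanity: Σ A_w = 16 = 2^4 = 16 ✓.


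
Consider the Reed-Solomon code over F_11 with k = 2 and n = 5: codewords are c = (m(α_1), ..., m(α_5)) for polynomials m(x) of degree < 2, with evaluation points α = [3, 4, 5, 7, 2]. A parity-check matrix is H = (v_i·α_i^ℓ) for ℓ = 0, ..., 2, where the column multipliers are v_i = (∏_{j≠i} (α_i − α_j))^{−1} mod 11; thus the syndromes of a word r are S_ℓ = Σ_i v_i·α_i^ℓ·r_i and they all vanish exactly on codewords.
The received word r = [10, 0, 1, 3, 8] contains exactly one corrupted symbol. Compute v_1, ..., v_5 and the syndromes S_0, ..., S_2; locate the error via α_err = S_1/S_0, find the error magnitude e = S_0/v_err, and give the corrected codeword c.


S = (4, 8, 5), error at position 5, error magnitude e = 10, c = [10, 0, 1, 3, 9].

Step 1: column multipliers v_i = (∏_{j≠i}(α_i − α_j))^{−1} mod 11.
  i = 1 (α = 3): (3−4)(3−5)(3−7)(3−2) = (−1)·(−2)·(−4)·1 = −8 ≡ 3, so v_1 = 3^{−1} = 4 (mod 11).
  i = 2 (α = 4): (4−3)(4−5)(4−7)(4−2) = 1·(−1)·(−3)·2 = 6 ≡ 6, so v_2 = 6^{−1} = 2 (mod 11).
  i = 3 (α = 5): (5−3)(5−4)(5−7)(5−2) = 2·1·(−2)·3 = −12 ≡ 10, so v_3 = 10^{−1} = 10 (mod 11).
  i = 4 (α = 7): (7−3)(7−4)(7−5)(7−2) = 4·3·2·5 = 120 ≡ 10, so v_4 = 10^{−1} = 10 (mod 11).
  i = 5 (α = 2): (2−3)(2−4)(2−5)(2−7) = (−1)·(−2)·(−3)·(−5) = 30 ≡ 8, so v_5 = 8^{−1} = 7 (mod 11).
  v = [4, 2, 10, 10, 7].
Step 2: syndromes of r = [10, 0, 1, 3, 8] (all sums mod 11).
  S_0 = Σ v_i r_i = 4·10 + 2·0 + 10·1 + 10·3 + 7·8 = 136 ≡ 4.
  S_1 = Σ v_i α_i r_i = 4·3·10 + 2·4·0 + 10·5·1 + 10·7·3 + 7·2·8 = 492 ≡ 8.
  α_i^2 mod 11 = [9, 5, 3, 5, 4].
  S_2 = Σ v_i α_i^2 r_i = 4·9·10 + 2·5·0 + 10·3·1 + 10·5·3 + 7·4·8 = 764 ≡ 5.
  S = (4, 8, 5) ≠ 0, so r is not a codeword (an error is present).
Step 3: locate the error. For a single error e at position i, S_ℓ = v_i·e·α_i^ℓ, so α_err = S_1/S_0.
  S_0^{−1} = 4^{−1} = 3 (mod 11), so α_err = 8·3 = 24 ≡ 2 = α_5. Error position i = 5.
  Consistency check: S_2/S_1 = 5·7 = 35 ≡ 2 = α_err ✓ (single-error assumption holds).
Step 4: error magnitude e = S_0/v_5 = S_0·∏_{j≠5}(α_5 − α_j) = 4·8 = 32 ≡ 10 (mod 11).
Step 5: correct position 5: c_5 = r_5 − e = 8 − 10 ≡ 9 (mod 11). Hence c = [10, 0, 1, 3, 9].
  Check: interpolating c through the α_i gives m(x) = 7 + 1·x (degree < 2) with m(α_i) = c_i for every i, so c is indeed a codeword.


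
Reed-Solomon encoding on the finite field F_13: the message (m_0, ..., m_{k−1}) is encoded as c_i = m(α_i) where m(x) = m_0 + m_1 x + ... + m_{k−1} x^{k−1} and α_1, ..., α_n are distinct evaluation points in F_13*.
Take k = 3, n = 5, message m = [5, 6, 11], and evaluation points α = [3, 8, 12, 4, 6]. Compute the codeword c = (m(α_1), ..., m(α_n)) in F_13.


c = [5, 3, 10, 10, 8]

Message polynomial: m(x) = 5 + 6·x + 11·x^2 (mod 13).
For each evaluation point α_i, compute m(α_i) mod 13:
  α_1 = 3: Horner steps 11 → 0 → 5, so m(3) = 5.
  α_2 = 8: Horner steps 11 → 3 → 3, so m(8) = 3.
  α_3 = 12: Horner steps 11 → 8 → 10, so m(12) = 10.
  α_4 = 4: Horner steps 11 → 11 → 10, so m(4) = 10.
  α_5 = 6: Horner steps 11 → 7 → 8, so m(6) = 8.
Codeword c = [5, 3, 10, 10, 8] ∈ F_13^5.


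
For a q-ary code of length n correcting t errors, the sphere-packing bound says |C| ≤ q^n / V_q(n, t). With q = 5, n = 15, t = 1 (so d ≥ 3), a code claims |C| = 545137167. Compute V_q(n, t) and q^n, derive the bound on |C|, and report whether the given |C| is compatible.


V_q(n, t) = 61, q^n = 30517578125, Hamming bound = 500288165, |C| = 545137167 > bound (violated).

Step 1: Compute V_q(n, t) = Σ_{j=0}^1 C(n, j) (q−1)^j.
  j = 0: C(15,0)·(4)^0 = 1·1 = 1.
  j = 1: C(15,1)·(4)^1 = 15·4 = 60.
  V_q(n, t) = 1 + 60 = 61.
Step 2: q^n = 5^15 = 30517578125.
Step 3: Hamming bound ⌊q^n / V_q(n,t)⌋ = ⌊30517578125/61⌋ = 500288165.
Step 4: Compare |C| = 545137167 to 500288165: violated.
The claimed |C| lies above the Hamming bound, so no 5-ary code of length 15 with d ≥ 3 can have 545137167 codewords.


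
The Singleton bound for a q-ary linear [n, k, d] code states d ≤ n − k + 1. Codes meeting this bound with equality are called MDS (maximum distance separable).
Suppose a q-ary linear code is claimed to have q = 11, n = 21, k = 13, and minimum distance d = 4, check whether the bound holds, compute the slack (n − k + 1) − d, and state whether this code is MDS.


Singleton RHS = n − k + 1 = 9, slack = 5, bound satisfied, not MDS.

Singleton bound: d ≤ n − k + 1.
Here n = 21, k = 13, so n − k + 1 = 9.
Given d = 4, check d ≤ 9: YES.
Slack = (n − k + 1) − d = 5.
The code is NOT MDS (slack = 5 > 0).
Description: the claimed parameters are [21, 13, 4]_11; such a code would be non-MDS.


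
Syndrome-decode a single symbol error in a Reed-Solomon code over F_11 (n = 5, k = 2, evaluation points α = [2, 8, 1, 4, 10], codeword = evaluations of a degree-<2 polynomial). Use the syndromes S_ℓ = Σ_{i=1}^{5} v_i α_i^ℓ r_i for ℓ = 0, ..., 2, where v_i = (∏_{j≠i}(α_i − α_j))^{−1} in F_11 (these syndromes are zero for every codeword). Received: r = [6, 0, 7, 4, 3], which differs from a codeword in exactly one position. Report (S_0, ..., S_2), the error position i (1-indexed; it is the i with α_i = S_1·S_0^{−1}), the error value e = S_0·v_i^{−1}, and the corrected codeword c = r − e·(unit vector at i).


S = (10, 1, 10), error at position 5, error magnitude e = 5, c = [6, 0, 7, 4, 9].

Step 1: column multipliers v_i = (∏_{j≠i}(α_i − α_j))^{−1} mod 11.
  i = 1 (α = 2): (2−8)(2−1)(2−4)(2−10) = (−6)·1·(−2)·(−8) = −96 ≡ 3, so v_1 = 3^{−1} = 4 (mod 11).
  i = 2 (α = 8): (8−2)(8−1)(8−4)(8−10) = 6·7·4·(−2) = −336 ≡ 5, so v_2 = 5^{−1} = 9 (mod 11).
  i = 3 (α = 1): (1−2)(1−8)(1−4)(1−10) = (−1)·(−7)·(−3)·(−9) = 189 ≡ 2, so v_3 = 2^{−1} = 6 (mod 11).
  i = 4 (α = 4): (4−2)(4−8)(4−1)(4−10) = 2·(−4)·3·(−6) = 144 ≡ 1, so v_4 = 1^{−1} = 1 (mod 11).
  i = 5 (α = 10): (10−2)(10−8)(10−1)(10−4) = 8·2·9·6 = 864 ≡ 6, so v_5 = 6^{−1} = 2 (mod 11).
  v = [4, 9, 6, 1, 2].
Step 2: syndromes of r = [6, 0, 7, 4, 3] (all sums mod 11).
  S_0 = Σ v_i r_i = 4·6 + 9·0 + 6·7 + 1·4 + 2·3 = 76 ≡ 10.
  S_1 = Σ v_i α_i r_i = 4·2·6 + 9·8·0 + 6·1·7 + 1·4·4 + 2·10·3 = 166 ≡ 1.
  α_i^2 mod 11 = [4, 9, 1, 5, 1].
  S_2 = Σ v_i α_i^2 r_i = 4·4·6 + 9·9·0 + 6·1·7 + 1·5·4 + 2·1·3 = 164 ≡ 10.
  S = (10, 1, 10) ≠ 0, so r is not a codeword (an error is present).
Step 3: locate the error. For a single error e at position i, S_ℓ = v_i·e·α_i^ℓ, so α_err = S_1/S_0.
  S_0^{−1} = 10^{−1} = 10 (mod 11), so α_err = 1·10 = 10 ≡ 10 = α_5. Error position i = 5.
  Consistency check: S_2/S_1 = 10·1 = 10 ≡ 10 = α_err ✓ (single-error assumption holds).
Step 4: error magnitude e = S_0/v_5 = S_0·∏_{j≠5}(α_5 − α_j) = 10·6 = 60 ≡ 5 (mod 11).
Step 5: correct position 5: c_5 = r_5 − e = 3 − 5 ≡ 9 (mod 11). Hence c = [6, 0, 7, 4, 9].
  Check: interpolating c through the α_i gives m(x) = 8 + 10·x (degree < 2) with m(α_i) = c_i for every i, so c is indeed a codeword.


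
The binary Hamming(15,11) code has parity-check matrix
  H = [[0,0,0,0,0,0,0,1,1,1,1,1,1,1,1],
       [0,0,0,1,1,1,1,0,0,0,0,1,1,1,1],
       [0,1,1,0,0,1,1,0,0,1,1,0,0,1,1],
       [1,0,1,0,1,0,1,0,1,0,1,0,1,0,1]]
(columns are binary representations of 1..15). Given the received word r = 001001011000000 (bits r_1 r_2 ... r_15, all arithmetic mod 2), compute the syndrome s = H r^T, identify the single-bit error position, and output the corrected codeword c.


s = (0, 1, 0, 0)^T, error position = 4, corrected codeword c = 001101011000000

Compute s = H r^T mod 2 one row at a time:
  s_1 = 1 + 1 + 0 + 0 + 0 + 0 + 0 + 0 = 2 ≡ 0 (mod 2).
  s_2 = 0 + 0 + 1 + 0 + 0 + 0 + 0 + 0 = 1 ≡ 1 (mod 2).
  s_3 = 0 + 1 + 1 + 0 + 0 + 0 + 0 + 0 = 2 ≡ 0 (mod 2).
  s_4 = 0 + 1 + 0 + 0 + 1 + 0 + 0 + 0 = 2 ≡ 0 (mod 2).
s = (0, 1, 0, 0)^T — this equals column 4 of H (binary 0100), so error is at position 4.
Correct: flip bit 4 of r = 001001011000000 to get c = 001101011000000.


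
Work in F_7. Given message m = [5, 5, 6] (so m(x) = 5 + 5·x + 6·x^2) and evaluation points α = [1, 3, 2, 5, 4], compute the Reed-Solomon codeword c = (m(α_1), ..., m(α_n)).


c = [2, 4, 4, 5, 2]

Message polynomial: m(x) = 5 + 5·x + 6·x^2 (mod 7).
For each evaluation point α_i, compute m(α_i) mod 7:
  α_1 = 1: Horner steps 6 → 4 → 2, so m(1) = 2.
  α_2 = 3: Horner steps 6 → 2 → 4, so m(3) = 4.
  α_3 = 2: Horner steps 6 → 3 → 4, so m(2) = 4.
  α_4 = 5: Horner steps 6 → 0 → 5, so m(5) = 5.
  α_5 = 4: Horner steps 6 → 1 → 2, so m(4) = 2.
Codeword c = [2, 4, 4, 5, 2] ∈ F_7^5.


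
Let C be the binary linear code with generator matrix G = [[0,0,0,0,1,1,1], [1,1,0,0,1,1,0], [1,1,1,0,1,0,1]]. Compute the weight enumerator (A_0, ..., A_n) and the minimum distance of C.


Weight distribution: A_0 = 1, A_2 = 1, A_3 = 3, A_4 = 2, A_5 = 1. Minimum distance d = 2.

Enumerate all 2^3 = 8 messages m ∈ F_2^3.
For each, compute codeword c = mG in F_2^7, then tally its weight.
  m = 000 → c = 0000000, weight = 0.
  m = 100 → c = 0000111, weight = 3.
  m = 010 → c = 1100110, weight = 4.
  m = 110 → c = 1100001, weight = 3.
  m = 001 → c = 1110101, weight = 5.
  m = 101 → c = 1110010, weight = 4.
  m = 011 → c = 0010011, weight = 3.
  m = 111 → c = 0010100, weight = 2.
Tally weights:
  weight 0: 1 codewords.
  weight 2: 1 codewords.
  weight 3: 3 codewords.
  weight 4: 2 codewords.
  weight 5: 1 codewords.
Minimum distance d = smallest w > 0 with A_w > 0 = 2.
Sanity: Σ A_w = 8 = 2^3 = 8 ✓.


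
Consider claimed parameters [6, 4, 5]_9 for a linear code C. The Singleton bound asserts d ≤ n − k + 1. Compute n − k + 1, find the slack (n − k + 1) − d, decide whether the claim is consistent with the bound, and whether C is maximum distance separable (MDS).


Singleton RHS = n − k + 1 = 3, slack = -2, bound violated (no such code; not MDS).

Singleton bound: d ≤ n − k + 1.
Here n = 6, k = 4, so n − k + 1 = 3.
Given d = 5, check d ≤ 3: NO.
Slack = (n − k + 1) − d = -2.
The slack is negative: d = 5 exceeds n − k + 1 = 3 by 2, so the Singleton bound is violated and no linear [6, 4, 5]_9 code can exist. In particular it is not MDS (MDS requires d = n − k + 1 exactly).
Description: the claimed parameters are [6, 4, 5]_9; such a code would be impossible (violates the Singleton bound).


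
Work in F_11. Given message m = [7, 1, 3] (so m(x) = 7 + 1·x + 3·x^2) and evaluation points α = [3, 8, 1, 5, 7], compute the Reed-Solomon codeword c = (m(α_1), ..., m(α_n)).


c = [4, 9, 0, 10, 7]

Message polynomial: m(x) = 7 + 1·x + 3·x^2 (mod 11).
For each evaluation point α_i, compute m(α_i) mod 11:
  α_1 = 3: Horner steps 3 → 10 → 4, so m(3) = 4.
  α_2 = 8: Horner steps 3 → 3 → 9, so m(8) = 9.
  α_3 = 1: Horner steps 3 → 4 → 0, so m(1) = 0.
  α_4 = 5: Horner steps 3 → 5 → 10, so m(5) = 10.
  α_5 = 7: Horner steps 3 → 0 → 7, so m(7) = 7.
Codeword c = [4, 9, 0, 10, 7] ∈ F_11^5.


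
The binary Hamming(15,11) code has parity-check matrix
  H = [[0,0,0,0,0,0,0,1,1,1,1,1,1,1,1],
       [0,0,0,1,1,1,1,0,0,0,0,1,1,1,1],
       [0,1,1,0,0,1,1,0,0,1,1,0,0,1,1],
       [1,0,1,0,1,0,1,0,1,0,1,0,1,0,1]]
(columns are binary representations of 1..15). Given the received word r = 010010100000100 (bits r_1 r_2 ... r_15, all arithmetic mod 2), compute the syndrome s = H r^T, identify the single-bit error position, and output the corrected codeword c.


s = (1, 1, 0, 1)^T, error position = 13, corrected codeword c = 010010100000000

Compute s = H r^T mod 2 one row at a time:
  s_1 = 0 + 0 + 0 + 0 + 0 + 1 + 0 + 0 = 1 ≡ 1 (mod 2).
  s_2 = 0 + 1 + 0 + 1 + 0 + 1 + 0 + 0 = 3 ≡ 1 (mod 2).
  s_3 = 1 + 0 + 0 + 1 + 0 + 0 + 0 + 0 = 2 ≡ 0 (mod 2).
  s_4 = 0 + 0 + 1 + 1 + 0 + 0 + 1 + 0 = 3 ≡ 1 (mod 2).
s = (1, 1, 0, 1)^T — this equals column 13 of H (binary 1101), so error is at position 13.
Correct: flip bit 13 of r = 010010100000100 to get c = 010010100000000.


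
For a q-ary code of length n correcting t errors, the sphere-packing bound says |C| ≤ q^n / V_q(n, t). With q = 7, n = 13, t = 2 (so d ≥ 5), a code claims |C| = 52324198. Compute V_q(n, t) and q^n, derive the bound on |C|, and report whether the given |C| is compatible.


V_q(n, t) = 2887, q^n = 96889010407, Hamming bound = 33560446, |C| = 52324198 > bound (violated).

Step 1: Compute V_q(n, t) = Σ_{j=0}^2 C(n, j) (q−1)^j.
  j = 0: C(13,0)·(6)^0 = 1·1 = 1.
  j = 1: C(13,1)·(6)^1 = 13·6 = 78.
  j = 2: C(13,2)·(6)^2 = 78·36 = 2808.
  V_q(n, t) = 1 + 78 + 2808 = 2887.
Step 2: q^n = 7^13 = 96889010407.
Step 3: Hamming bound ⌊q^n / V_q(n,t)⌋ = ⌊96889010407/2887⌋ = 33560446.
Step 4: Compare |C| = 52324198 to 33560446: violated.
The claimed |C| lies above the Hamming bound, so no 7-ary code of length 13 with d ≥ 5 can have 52324198 codewords.


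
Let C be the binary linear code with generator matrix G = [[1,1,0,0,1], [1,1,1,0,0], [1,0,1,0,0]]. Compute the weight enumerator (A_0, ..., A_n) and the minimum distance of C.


Weight distribution: A_0 = 1, A_1 = 1, A_2 = 3, A_3 = 3. Minimum distance d = 1.

Enumerate all 2^3 = 8 messages m ∈ F_2^3.
For each, compute codeword c = mG in F_2^5, then tally its weight.
  m = 000 → c = 00000, weight = 0.
  m = 100 → c = 11001, weight = 3.
  m = 010 → c = 11100, weight = 3.
  m = 110 → c = 00101, weight = 2.
  m = 001 → c = 10100, weight = 2.
  m = 101 → c = 01101, weight = 3.
  m = 011 → c = 01000, weight = 1.
  m = 111 → c = 10001, weight = 2.
Tally weights:
  weight 0: 1 codewords.
  weight 1: 1 codewords.
  weight 2: 3 codewords.
  weight 3: 3 codewords.
Minimum distance d = smallest w > 0 with A_w > 0 = 1.
Sanity: Σ A_w = 8 = 2^3 = 8 ✓.


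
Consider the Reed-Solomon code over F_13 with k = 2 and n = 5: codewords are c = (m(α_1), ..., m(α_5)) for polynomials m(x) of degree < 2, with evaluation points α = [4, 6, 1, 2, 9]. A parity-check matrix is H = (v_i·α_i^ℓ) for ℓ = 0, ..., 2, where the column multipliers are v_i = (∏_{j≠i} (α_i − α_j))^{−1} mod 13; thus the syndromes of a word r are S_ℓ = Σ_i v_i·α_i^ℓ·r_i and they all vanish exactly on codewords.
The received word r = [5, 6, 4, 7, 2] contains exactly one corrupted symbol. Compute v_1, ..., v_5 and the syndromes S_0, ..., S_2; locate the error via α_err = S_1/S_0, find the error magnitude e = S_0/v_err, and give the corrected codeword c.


S = (12, 9, 10), error at position 1, error magnitude e = 5, c = [0, 6, 4, 7, 2].

Step 1: column multipliers v_i = (∏_{j≠i}(α_i − α_j))^{−1} mod 13.
  i = 1 (α = 4): (4−6)(4−1)(4−2)(4−9) = (−2)·3·2·(−5) = 60 ≡ 8, so v_1 = 8^{−1} = 5 (mod 13).
  i = 2 (α = 6): (6−4)(6−1)(6−2)(6−9) = 2·5·4·(−3) = −120 ≡ 10, so v_2 = 10^{−1} = 4 (mod 13).
  i = 3 (α = 1): (1−4)(1−6)(1−2)(1−9) = (−3)·(−5)·(−1)·(−8) = 120 ≡ 3, so v_3 = 3^{−1} = 9 (mod 13).
  i = 4 (α = 2): (2−4)(2−6)(2−1)(2−9) = (−2)·(−4)·1·(−7) = −56 ≡ 9, so v_4 = 9^{−1} = 3 (mod 13).
  i = 5 (α = 9): (9−4)(9−6)(9−1)(9−2) = 5·3·8·7 = 840 ≡ 8, so v_5 = 8^{−1} = 5 (mod 13).
  v = [5, 4, 9, 3, 5].
Step 2: syndromes of r = [5, 6, 4, 7, 2] (all sums mod 13).
  S_0 = Σ v_i r_i = 5·5 + 4·6 + 9·4 + 3·7 + 5·2 = 116 ≡ 12.
  S_1 = Σ v_i α_i r_i = 5·4·5 + 4·6·6 + 9·1·4 + 3·2·7 + 5·9·2 = 412 ≡ 9.
  α_i^2 mod 13 = [3, 10, 1, 4, 3].
  S_2 = Σ v_i α_i^2 r_i = 5·3·5 + 4·10·6 + 9·1·4 + 3·4·7 + 5·3·2 = 465 ≡ 10.
  S = (12, 9, 10) ≠ 0, so r is not a codeword (an error is present).
Step 3: locate the error. For a single error e at position i, S_ℓ = v_i·e·α_i^ℓ, so α_err = S_1/S_0.
  S_0^{−1} = 12^{−1} = 12 (mod 13), so α_err = 9·12 = 108 ≡ 4 = α_1. Error position i = 1.
  Consistency check: S_2/S_1 = 10·3 = 30 ≡ 4 = α_err ✓ (single-error assumption holds).
Step 4: error magnitude e = S_0/v_1 = S_0·∏_{j≠1}(α_1 − α_j) = 12·8 = 96 ≡ 5 (mod 13).
Step 5: correct position 1: c_1 = r_1 − e = 5 − 5 ≡ 0 (mod 13). Hence c = [0, 6, 4, 7, 2].
  Check: interpolating c through the α_i gives m(x) = 1 + 3·x (degree < 2) with m(α_i) = c_i for every i, so c is indeed a codeword.


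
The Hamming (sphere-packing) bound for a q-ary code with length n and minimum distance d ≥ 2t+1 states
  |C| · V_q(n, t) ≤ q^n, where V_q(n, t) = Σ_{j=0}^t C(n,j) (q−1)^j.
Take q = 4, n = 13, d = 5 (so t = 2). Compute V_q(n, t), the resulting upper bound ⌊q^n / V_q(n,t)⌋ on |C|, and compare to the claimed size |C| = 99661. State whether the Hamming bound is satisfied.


V_q(n, t) = 742, q^n = 67108864, Hamming bound = 90443, |C| = 99661 > bound (violated).

Step 1: Compute V_q(n, t) = Σ_{j=0}^2 C(n, j) (q−1)^j.
  j = 0: C(13,0)·(3)^0 = 1·1 = 1.
  j = 1: C(13,1)·(3)^1 = 13·3 = 39.
  j = 2: C(13,2)·(3)^2 = 78·9 = 702.
  V_q(n, t) = 1 + 39 + 702 = 742.
Step 2: q^n = 4^13 = 67108864.
Step 3: Hamming bound ⌊q^n / V_q(n,t)⌋ = ⌊67108864/742⌋ = 90443.
Step 4: Compare |C| = 99661 to 90443: violated.
The claimed |C| lies above the Hamming bound, so no 4-ary code of length 13 with d ≥ 5 can have 99661 codewords.


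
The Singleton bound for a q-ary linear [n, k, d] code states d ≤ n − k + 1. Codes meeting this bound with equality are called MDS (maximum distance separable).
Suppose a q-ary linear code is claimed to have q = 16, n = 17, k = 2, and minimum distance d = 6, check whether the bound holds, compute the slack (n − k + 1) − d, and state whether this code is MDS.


Singleton RHS = n − k + 1 = 16, slack = 10, bound satisfied, not MDS.

Singleton bound: d ≤ n − k + 1.
Here n = 17, k = 2, so n − k + 1 = 16.
Given d = 6, check d ≤ 16: YES.
Slack = (n − k + 1) − d = 10.
The code is NOT MDS (slack = 10 > 0).
Description: the claimed parameters are [17, 2, 6]_16; such a code would be non-MDS.


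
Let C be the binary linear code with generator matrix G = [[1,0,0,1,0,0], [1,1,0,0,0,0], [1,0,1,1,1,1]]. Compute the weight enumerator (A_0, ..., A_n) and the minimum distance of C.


Weight distribution: A_0 = 1, A_2 = 3, A_3 = 1, A_5 = 3. Minimum distance d = 2.

Enumerate all 2^3 = 8 messages m ∈ F_2^3.
For each, compute codeword c = mG in F_2^6, then tally its weight.
  m = 000 → c = 000000, weight = 0.
  m = 100 → c = 100100, weight = 2.
  m = 010 → c = 110000, weight = 2.
  m = 110 → c = 010100, weight = 2.
  m = 001 → c = 101111, weight = 5.
  m = 101 → c = 001011, weight = 3.
  m = 011 → c = 011111, weight = 5.
  m = 111 → c = 111011, weight = 5.
Tally weights:
  weight 0: 1 codewords.
  weight 2: 3 codewords.
  weight 3: 1 codewords.
  weight 5: 3 codewords.
Minimum distance d = smallest w > 0 with A_w > 0 = 2.
Sanity: Σ A_w = 8 = 2^3 = 8 ✓.


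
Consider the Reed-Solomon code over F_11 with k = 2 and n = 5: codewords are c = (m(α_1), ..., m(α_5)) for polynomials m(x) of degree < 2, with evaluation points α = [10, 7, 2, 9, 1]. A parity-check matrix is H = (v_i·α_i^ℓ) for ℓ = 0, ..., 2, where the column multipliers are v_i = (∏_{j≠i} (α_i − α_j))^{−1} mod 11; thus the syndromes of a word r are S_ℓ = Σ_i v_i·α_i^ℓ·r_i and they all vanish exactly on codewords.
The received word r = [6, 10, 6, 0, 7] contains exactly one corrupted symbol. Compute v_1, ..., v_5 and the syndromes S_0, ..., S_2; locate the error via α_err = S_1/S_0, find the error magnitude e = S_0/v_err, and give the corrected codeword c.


S = (8, 5, 10), error at position 3, error magnitude e = 4, c = [6, 10, 2, 0, 7].

Step 1: column multipliers v_i = (∏_{j≠i}(α_i − α_j))^{−1} mod 11.
  i = 1 (α = 10): (10−7)(10−2)(10−9)(10−1) = 3·8·1·9 = 216 ≡ 7, so v_1 = 7^{−1} = 8 (mod 11).
  i = 2 (α = 7): (7−10)(7−2)(7−9)(7−1) = (−3)·5·(−2)·6 = 180 ≡ 4, so v_2 = 4^{−1} = 3 (mod 11).
  i = 3 (α = 2): (2−10)(2−7)(2−9)(2−1) = (−8)·(−5)·(−7)·1 = −280 ≡ 6, so v_3 = 6^{−1} = 2 (mod 11).
  i = 4 (α = 9): (9−10)(9−7)(9−2)(9−1) = (−1)·2·7·8 = −112 ≡ 9, so v_4 = 9^{−1} = 5 (mod 11).
  i = 5 (α = 1): (1−10)(1−7)(1−2)(1−9) = (−9)·(−6)·(−1)·(−8) = 432 ≡ 3, so v_5 = 3^{−1} = 4 (mod 11).
  v = [8, 3, 2, 5, 4].
Step 2: syndromes of r = [6, 10, 6, 0, 7] (all sums mod 11).
  S_0 = Σ v_i r_i = 8·6 + 3·10 + 2·6 + 5·0 + 4·7 = 118 ≡ 8.
  S_1 = Σ v_i α_i r_i = 8·10·6 + 3·7·10 + 2·2·6 + 5·9·0 + 4·1·7 = 742 ≡ 5.
  α_i^2 mod 11 = [1, 5, 4, 4, 1].
  S_2 = Σ v_i α_i^2 r_i = 8·1·6 + 3·5·10 + 2·4·6 + 5·4·0 + 4·1·7 = 274 ≡ 10.
  S = (8, 5, 10) ≠ 0, so r is not a codeword (an error is present).
Step 3: locate the error. For a single error e at position i, S_ℓ = v_i·e·α_i^ℓ, so α_err = S_1/S_0.
  S_0^{−1} = 8^{−1} = 7 (mod 11), so α_err = 5·7 = 35 ≡ 2 = α_3. Error position i = 3.
  Consistency check: S_2/S_1 = 10·9 = 90 ≡ 2 = α_err ✓ (single-error assumption holds).
Step 4: error magnitude e = S_0/v_3 = S_0·∏_{j≠3}(α_3 − α_j) = 8·6 = 48 ≡ 4 (mod 11).
Step 5: correct position 3: c_3 = r_3 − e = 6 − 4 ≡ 2 (mod 11). Hence c = [6, 10, 2, 0, 7].
  Check: interpolating c through the α_i gives m(x) = 1 + 6·x (degree < 2) with m(α_i) = c_i for every i, so c is indeed a codeword.
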